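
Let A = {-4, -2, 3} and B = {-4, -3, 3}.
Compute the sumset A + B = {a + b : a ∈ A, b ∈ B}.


A + B = {a + b : a ∈ A, b ∈ B}.
Enumerate all |A|·|B| = 3·3 = 9 pairs (a, b) and collect distinct sums.
a = -4: -4+-4=-8, -4+-3=-7, -4+3=-1
a = -2: -2+-4=-6, -2+-3=-5, -2+3=1
a = 3: 3+-4=-1, 3+-3=0, 3+3=6
Collecting distinct sums: A + B = {-8, -7, -6, -5, -1, 0, 1, 6}
|A + B| = 8

A + B = {-8, -7, -6, -5, -1, 0, 1, 6}


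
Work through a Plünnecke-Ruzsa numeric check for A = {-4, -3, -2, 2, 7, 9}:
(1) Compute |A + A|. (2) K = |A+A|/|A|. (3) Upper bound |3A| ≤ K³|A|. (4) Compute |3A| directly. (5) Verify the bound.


|A| = 6.
Step 1: Compute A + A by enumerating all 36 pairs.
A + A = {-8, -7, -6, -5, -4, -2, -1, 0, 3, 4, 5, 6, 7, 9, 11, 14, 16, 18}, so |A + A| = 18.
Step 2: Doubling constant K = |A + A|/|A| = 18/6 = 18/6 ≈ 3.0000.
Step 3: Plünnecke-Ruzsa gives |3A| ≤ K³·|A| = (3.0000)³ · 6 ≈ 162.0000.
Step 4: Compute 3A = A + A + A directly by enumerating all triples (a,b,c) ∈ A³; |3A| = 35.
Step 5: Check 35 ≤ 162.0000? Yes ✓.

K = 18/6, Plünnecke-Ruzsa bound K³|A| ≈ 162.0000, |3A| = 35, inequality holds.


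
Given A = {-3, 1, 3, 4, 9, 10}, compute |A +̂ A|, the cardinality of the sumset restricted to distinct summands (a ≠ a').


Restricted sumset: A +̂ A = {a + a' : a ∈ A, a' ∈ A, a ≠ a'}.
Equivalently, take A + A and drop any sum 2a that is achievable ONLY as a + a for a ∈ A (i.e. sums representable only with equal summands).
Enumerate pairs (a, a') with a < a' (symmetric, so each unordered pair gives one sum; this covers all a ≠ a'):
  -3 + 1 = -2
  -3 + 3 = 0
  -3 + 4 = 1
  -3 + 9 = 6
  -3 + 10 = 7
  1 + 3 = 4
  1 + 4 = 5
  1 + 9 = 10
  1 + 10 = 11
  3 + 4 = 7
  3 + 9 = 12
  3 + 10 = 13
  4 + 9 = 13
  4 + 10 = 14
  9 + 10 = 19
Collected distinct sums: {-2, 0, 1, 4, 5, 6, 7, 10, 11, 12, 13, 14, 19}
|A +̂ A| = 13
(Reference bound: |A +̂ A| ≥ 2|A| - 3 for |A| ≥ 2, with |A| = 6 giving ≥ 9.)

|A +̂ A| = 13


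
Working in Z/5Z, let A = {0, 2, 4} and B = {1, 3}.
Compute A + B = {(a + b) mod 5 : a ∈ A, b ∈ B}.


Work in Z/5Z: reduce every sum a + b modulo 5.
Enumerate all 6 pairs:
a = 0: 0+1=1, 0+3=3
a = 2: 2+1=3, 2+3=0
a = 4: 4+1=0, 4+3=2
Distinct residues collected: {0, 1, 2, 3}
|A + B| = 4 (out of 5 total residues).

A + B = {0, 1, 2, 3}


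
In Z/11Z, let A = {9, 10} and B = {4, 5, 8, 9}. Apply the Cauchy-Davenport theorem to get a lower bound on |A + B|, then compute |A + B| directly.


Cauchy-Davenport: |A + B| ≥ min(p, |A| + |B| - 1) for A, B nonempty in Z/pZ.
|A| = 2, |B| = 4, p = 11.
CD lower bound = min(11, 2 + 4 - 1) = min(11, 5) = 5.
Compute A + B mod 11 directly:
a = 9: 9+4=2, 9+5=3, 9+8=6, 9+9=7
a = 10: 10+4=3, 10+5=4, 10+8=7, 10+9=8
A + B = {2, 3, 4, 6, 7, 8}, so |A + B| = 6.
Verify: 6 ≥ 5? Yes ✓.

CD lower bound = 5, actual |A + B| = 6.


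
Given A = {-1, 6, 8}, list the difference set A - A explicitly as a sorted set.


A - A = {a - a' : a, a' ∈ A}.
Compute a - a' for each ordered pair (a, a'):
a = -1: -1--1=0, -1-6=-7, -1-8=-9
a = 6: 6--1=7, 6-6=0, 6-8=-2
a = 8: 8--1=9, 8-6=2, 8-8=0
Collecting distinct values (and noting 0 appears from a-a):
A - A = {-9, -7, -2, 0, 2, 7, 9}
|A - A| = 7

A - A = {-9, -7, -2, 0, 2, 7, 9}


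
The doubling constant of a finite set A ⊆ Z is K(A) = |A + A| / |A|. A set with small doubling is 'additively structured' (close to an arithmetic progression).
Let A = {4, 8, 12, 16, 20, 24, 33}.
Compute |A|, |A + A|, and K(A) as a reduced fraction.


|A| = 7.
Compute A + A by enumerating all 49 pairs.
A + A = {8, 12, 16, 20, 24, 28, 32, 36, 37, 40, 41, 44, 45, 48, 49, 53, 57, 66}, so |A + A| = 18.
K = |A + A| / |A| = 18/7 (already in lowest terms) ≈ 2.5714.
Reference: AP of size 7 gives K = 13/7 ≈ 1.8571; a fully generic set of size 7 gives K ≈ 4.0000.

|A| = 7, |A + A| = 18, K = 18/7.


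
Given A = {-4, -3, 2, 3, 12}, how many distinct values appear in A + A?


A + A = {a + a' : a, a' ∈ A}; |A| = 5.
General bounds: 2|A| - 1 ≤ |A + A| ≤ |A|(|A|+1)/2, i.e. 9 ≤ |A + A| ≤ 15.
Lower bound 2|A|-1 is attained iff A is an arithmetic progression.
Enumerate sums a + a' for a ≤ a' (symmetric, so this suffices):
a = -4: -4+-4=-8, -4+-3=-7, -4+2=-2, -4+3=-1, -4+12=8
a = -3: -3+-3=-6, -3+2=-1, -3+3=0, -3+12=9
a = 2: 2+2=4, 2+3=5, 2+12=14
a = 3: 3+3=6, 3+12=15
a = 12: 12+12=24
Distinct sums: {-8, -7, -6, -2, -1, 0, 4, 5, 6, 8, 9, 14, 15, 24}
|A + A| = 14

|A + A| = 14


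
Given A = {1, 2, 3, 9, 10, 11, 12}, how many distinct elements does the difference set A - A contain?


A - A = {a - a' : a, a' ∈ A}; |A| = 7.
Bounds: 2|A|-1 ≤ |A - A| ≤ |A|² - |A| + 1, i.e. 13 ≤ |A - A| ≤ 43.
Note: 0 ∈ A - A always (from a - a). The set is symmetric: if d ∈ A - A then -d ∈ A - A.
Enumerate nonzero differences d = a - a' with a > a' (then include -d):
Positive differences: {1, 2, 3, 6, 7, 8, 9, 10, 11}
Full difference set: {0} ∪ (positive diffs) ∪ (negative diffs).
|A - A| = 1 + 2·9 = 19 (matches direct enumeration: 19).

|A - A| = 19


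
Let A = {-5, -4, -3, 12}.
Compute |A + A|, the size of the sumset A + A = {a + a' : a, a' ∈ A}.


A + A = {a + a' : a, a' ∈ A}; |A| = 4.
General bounds: 2|A| - 1 ≤ |A + A| ≤ |A|(|A|+1)/2, i.e. 7 ≤ |A + A| ≤ 10.
Lower bound 2|A|-1 is attained iff A is an arithmetic progression.
Enumerate sums a + a' for a ≤ a' (symmetric, so this suffices):
a = -5: -5+-5=-10, -5+-4=-9, -5+-3=-8, -5+12=7
a = -4: -4+-4=-8, -4+-3=-7, -4+12=8
a = -3: -3+-3=-6, -3+12=9
a = 12: 12+12=24
Distinct sums: {-10, -9, -8, -7, -6, 7, 8, 9, 24}
|A + A| = 9

|A + A| = 9


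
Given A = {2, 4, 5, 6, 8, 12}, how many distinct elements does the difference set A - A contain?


A - A = {a - a' : a, a' ∈ A}; |A| = 6.
Bounds: 2|A|-1 ≤ |A - A| ≤ |A|² - |A| + 1, i.e. 11 ≤ |A - A| ≤ 31.
Note: 0 ∈ A - A always (from a - a). The set is symmetric: if d ∈ A - A then -d ∈ A - A.
Enumerate nonzero differences d = a - a' with a > a' (then include -d):
Positive differences: {1, 2, 3, 4, 6, 7, 8, 10}
Full difference set: {0} ∪ (positive diffs) ∪ (negative diffs).
|A - A| = 1 + 2·8 = 17 (matches direct enumeration: 17).

|A - A| = 17


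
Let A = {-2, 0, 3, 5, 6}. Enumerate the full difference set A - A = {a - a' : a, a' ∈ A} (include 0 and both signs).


A - A = {a - a' : a, a' ∈ A}.
Compute a - a' for each ordered pair (a, a'):
a = -2: -2--2=0, -2-0=-2, -2-3=-5, -2-5=-7, -2-6=-8
a = 0: 0--2=2, 0-0=0, 0-3=-3, 0-5=-5, 0-6=-6
a = 3: 3--2=5, 3-0=3, 3-3=0, 3-5=-2, 3-6=-3
a = 5: 5--2=7, 5-0=5, 5-3=2, 5-5=0, 5-6=-1
a = 6: 6--2=8, 6-0=6, 6-3=3, 6-5=1, 6-6=0
Collecting distinct values (and noting 0 appears from a-a):
A - A = {-8, -7, -6, -5, -3, -2, -1, 0, 1, 2, 3, 5, 6, 7, 8}
|A - A| = 15

A - A = {-8, -7, -6, -5, -3, -2, -1, 0, 1, 2, 3, 5, 6, 7, 8}


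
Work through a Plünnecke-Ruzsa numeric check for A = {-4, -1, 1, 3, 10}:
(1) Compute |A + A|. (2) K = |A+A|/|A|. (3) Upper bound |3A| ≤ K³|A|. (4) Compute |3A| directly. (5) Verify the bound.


|A| = 5.
Step 1: Compute A + A by enumerating all 25 pairs.
A + A = {-8, -5, -3, -2, -1, 0, 2, 4, 6, 9, 11, 13, 20}, so |A + A| = 13.
Step 2: Doubling constant K = |A + A|/|A| = 13/5 = 13/5 ≈ 2.6000.
Step 3: Plünnecke-Ruzsa gives |3A| ≤ K³·|A| = (2.6000)³ · 5 ≈ 87.8800.
Step 4: Compute 3A = A + A + A directly by enumerating all triples (a,b,c) ∈ A³; |3A| = 25.
Step 5: Check 25 ≤ 87.8800? Yes ✓.

K = 13/5, Plünnecke-Ruzsa bound K³|A| ≈ 87.8800, |3A| = 25, inequality holds.


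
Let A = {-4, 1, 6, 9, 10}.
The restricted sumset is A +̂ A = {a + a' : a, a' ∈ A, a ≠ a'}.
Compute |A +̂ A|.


Restricted sumset: A +̂ A = {a + a' : a ∈ A, a' ∈ A, a ≠ a'}.
Equivalently, take A + A and drop any sum 2a that is achievable ONLY as a + a for a ∈ A (i.e. sums representable only with equal summands).
Enumerate pairs (a, a') with a < a' (symmetric, so each unordered pair gives one sum; this covers all a ≠ a'):
  -4 + 1 = -3
  -4 + 6 = 2
  -4 + 9 = 5
  -4 + 10 = 6
  1 + 6 = 7
  1 + 9 = 10
  1 + 10 = 11
  6 + 9 = 15
  6 + 10 = 16
  9 + 10 = 19
Collected distinct sums: {-3, 2, 5, 6, 7, 10, 11, 15, 16, 19}
|A +̂ A| = 10
(Reference bound: |A +̂ A| ≥ 2|A| - 3 for |A| ≥ 2, with |A| = 5 giving ≥ 7.)

|A +̂ A| = 10


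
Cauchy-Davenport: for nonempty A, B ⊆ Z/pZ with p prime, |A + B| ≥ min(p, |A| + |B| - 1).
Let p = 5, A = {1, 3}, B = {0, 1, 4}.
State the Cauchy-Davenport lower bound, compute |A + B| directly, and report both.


Cauchy-Davenport: |A + B| ≥ min(p, |A| + |B| - 1) for A, B nonempty in Z/pZ.
|A| = 2, |B| = 3, p = 5.
CD lower bound = min(5, 2 + 3 - 1) = min(5, 4) = 4.
Compute A + B mod 5 directly:
a = 1: 1+0=1, 1+1=2, 1+4=0
a = 3: 3+0=3, 3+1=4, 3+4=2
A + B = {0, 1, 2, 3, 4}, so |A + B| = 5.
Verify: 5 ≥ 4? Yes ✓.

CD lower bound = 4, actual |A + B| = 5.


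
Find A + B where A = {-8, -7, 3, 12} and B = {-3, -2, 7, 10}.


A + B = {a + b : a ∈ A, b ∈ B}.
Enumerate all |A|·|B| = 4·4 = 16 pairs (a, b) and collect distinct sums.
a = -8: -8+-3=-11, -8+-2=-10, -8+7=-1, -8+10=2
a = -7: -7+-3=-10, -7+-2=-9, -7+7=0, -7+10=3
a = 3: 3+-3=0, 3+-2=1, 3+7=10, 3+10=13
a = 12: 12+-3=9, 12+-2=10, 12+7=19, 12+10=22
Collecting distinct sums: A + B = {-11, -10, -9, -1, 0, 1, 2, 3, 9, 10, 13, 19, 22}
|A + B| = 13

A + B = {-11, -10, -9, -1, 0, 1, 2, 3, 9, 10, 13, 19, 22}


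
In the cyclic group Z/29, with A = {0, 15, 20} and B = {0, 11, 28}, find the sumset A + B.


Work in Z/29Z: reduce every sum a + b modulo 29.
Enumerate all 9 pairs:
a = 0: 0+0=0, 0+11=11, 0+28=28
a = 15: 15+0=15, 15+11=26, 15+28=14
a = 20: 20+0=20, 20+11=2, 20+28=19
Distinct residues collected: {0, 2, 11, 14, 15, 19, 20, 26, 28}
|A + B| = 9 (out of 29 total residues).

A + B = {0, 2, 11, 14, 15, 19, 20, 26, 28}


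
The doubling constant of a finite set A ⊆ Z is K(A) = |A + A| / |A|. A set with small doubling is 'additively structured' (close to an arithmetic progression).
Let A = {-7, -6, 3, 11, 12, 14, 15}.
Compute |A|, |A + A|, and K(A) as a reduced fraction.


|A| = 7.
Compute A + A by enumerating all 49 pairs.
A + A = {-14, -13, -12, -4, -3, 4, 5, 6, 7, 8, 9, 14, 15, 17, 18, 22, 23, 24, 25, 26, 27, 28, 29, 30}, so |A + A| = 24.
K = |A + A| / |A| = 24/7 (already in lowest terms) ≈ 3.4286.
Reference: AP of size 7 gives K = 13/7 ≈ 1.8571; a fully generic set of size 7 gives K ≈ 4.0000.

|A| = 7, |A + A| = 24, K = 24/7.


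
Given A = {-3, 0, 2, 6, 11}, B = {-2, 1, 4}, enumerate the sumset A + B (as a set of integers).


A + B = {a + b : a ∈ A, b ∈ B}.
Enumerate all |A|·|B| = 5·3 = 15 pairs (a, b) and collect distinct sums.
a = -3: -3+-2=-5, -3+1=-2, -3+4=1
a = 0: 0+-2=-2, 0+1=1, 0+4=4
a = 2: 2+-2=0, 2+1=3, 2+4=6
a = 6: 6+-2=4, 6+1=7, 6+4=10
a = 11: 11+-2=9, 11+1=12, 11+4=15
Collecting distinct sums: A + B = {-5, -2, 0, 1, 3, 4, 6, 7, 9, 10, 12, 15}
|A + B| = 12

A + B = {-5, -2, 0, 1, 3, 4, 6, 7, 9, 10, 12, 15}


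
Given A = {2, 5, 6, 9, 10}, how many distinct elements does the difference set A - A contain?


A - A = {a - a' : a, a' ∈ A}; |A| = 5.
Bounds: 2|A|-1 ≤ |A - A| ≤ |A|² - |A| + 1, i.e. 9 ≤ |A - A| ≤ 21.
Note: 0 ∈ A - A always (from a - a). The set is symmetric: if d ∈ A - A then -d ∈ A - A.
Enumerate nonzero differences d = a - a' with a > a' (then include -d):
Positive differences: {1, 3, 4, 5, 7, 8}
Full difference set: {0} ∪ (positive diffs) ∪ (negative diffs).
|A - A| = 1 + 2·6 = 13 (matches direct enumeration: 13).

|A - A| = 13


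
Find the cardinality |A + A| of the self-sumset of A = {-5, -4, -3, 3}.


A + A = {a + a' : a, a' ∈ A}; |A| = 4.
General bounds: 2|A| - 1 ≤ |A + A| ≤ |A|(|A|+1)/2, i.e. 7 ≤ |A + A| ≤ 10.
Lower bound 2|A|-1 is attained iff A is an arithmetic progression.
Enumerate sums a + a' for a ≤ a' (symmetric, so this suffices):
a = -5: -5+-5=-10, -5+-4=-9, -5+-3=-8, -5+3=-2
a = -4: -4+-4=-8, -4+-3=-7, -4+3=-1
a = -3: -3+-3=-6, -3+3=0
a = 3: 3+3=6
Distinct sums: {-10, -9, -8, -7, -6, -2, -1, 0, 6}
|A + A| = 9

|A + A| = 9


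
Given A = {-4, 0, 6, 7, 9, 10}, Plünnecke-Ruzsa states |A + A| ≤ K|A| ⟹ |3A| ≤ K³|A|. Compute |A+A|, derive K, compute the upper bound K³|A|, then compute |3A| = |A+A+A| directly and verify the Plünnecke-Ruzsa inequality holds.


|A| = 6.
Step 1: Compute A + A by enumerating all 36 pairs.
A + A = {-8, -4, 0, 2, 3, 5, 6, 7, 9, 10, 12, 13, 14, 15, 16, 17, 18, 19, 20}, so |A + A| = 19.
Step 2: Doubling constant K = |A + A|/|A| = 19/6 = 19/6 ≈ 3.1667.
Step 3: Plünnecke-Ruzsa gives |3A| ≤ K³·|A| = (3.1667)³ · 6 ≈ 190.5278.
Step 4: Compute 3A = A + A + A directly by enumerating all triples (a,b,c) ∈ A³; |3A| = 35.
Step 5: Check 35 ≤ 190.5278? Yes ✓.

K = 19/6, Plünnecke-Ruzsa bound K³|A| ≈ 190.5278, |3A| = 35, inequality holds.


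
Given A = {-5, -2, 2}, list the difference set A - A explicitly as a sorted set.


A - A = {a - a' : a, a' ∈ A}.
Compute a - a' for each ordered pair (a, a'):
a = -5: -5--5=0, -5--2=-3, -5-2=-7
a = -2: -2--5=3, -2--2=0, -2-2=-4
a = 2: 2--5=7, 2--2=4, 2-2=0
Collecting distinct values (and noting 0 appears from a-a):
A - A = {-7, -4, -3, 0, 3, 4, 7}
|A - A| = 7

A - A = {-7, -4, -3, 0, 3, 4, 7}


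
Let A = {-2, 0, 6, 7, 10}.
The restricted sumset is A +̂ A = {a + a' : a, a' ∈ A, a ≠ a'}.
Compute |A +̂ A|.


Restricted sumset: A +̂ A = {a + a' : a ∈ A, a' ∈ A, a ≠ a'}.
Equivalently, take A + A and drop any sum 2a that is achievable ONLY as a + a for a ∈ A (i.e. sums representable only with equal summands).
Enumerate pairs (a, a') with a < a' (symmetric, so each unordered pair gives one sum; this covers all a ≠ a'):
  -2 + 0 = -2
  -2 + 6 = 4
  -2 + 7 = 5
  -2 + 10 = 8
  0 + 6 = 6
  0 + 7 = 7
  0 + 10 = 10
  6 + 7 = 13
  6 + 10 = 16
  7 + 10 = 17
Collected distinct sums: {-2, 4, 5, 6, 7, 8, 10, 13, 16, 17}
|A +̂ A| = 10
(Reference bound: |A +̂ A| ≥ 2|A| - 3 for |A| ≥ 2, with |A| = 5 giving ≥ 7.)

|A +̂ A| = 10


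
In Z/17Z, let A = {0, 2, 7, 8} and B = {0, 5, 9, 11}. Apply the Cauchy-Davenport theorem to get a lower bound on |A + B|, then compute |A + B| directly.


Cauchy-Davenport: |A + B| ≥ min(p, |A| + |B| - 1) for A, B nonempty in Z/pZ.
|A| = 4, |B| = 4, p = 17.
CD lower bound = min(17, 4 + 4 - 1) = min(17, 7) = 7.
Compute A + B mod 17 directly:
a = 0: 0+0=0, 0+5=5, 0+9=9, 0+11=11
a = 2: 2+0=2, 2+5=7, 2+9=11, 2+11=13
a = 7: 7+0=7, 7+5=12, 7+9=16, 7+11=1
a = 8: 8+0=8, 8+5=13, 8+9=0, 8+11=2
A + B = {0, 1, 2, 5, 7, 8, 9, 11, 12, 13, 16}, so |A + B| = 11.
Verify: 11 ≥ 7? Yes ✓.

CD lower bound = 7, actual |A + B| = 11.


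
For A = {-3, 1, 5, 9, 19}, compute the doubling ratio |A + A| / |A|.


|A| = 5.
Compute A + A by enumerating all 25 pairs.
A + A = {-6, -2, 2, 6, 10, 14, 16, 18, 20, 24, 28, 38}, so |A + A| = 12.
K = |A + A| / |A| = 12/5 (already in lowest terms) ≈ 2.4000.
Reference: AP of size 5 gives K = 9/5 ≈ 1.8000; a fully generic set of size 5 gives K ≈ 3.0000.

|A| = 5, |A + A| = 12, K = 12/5.


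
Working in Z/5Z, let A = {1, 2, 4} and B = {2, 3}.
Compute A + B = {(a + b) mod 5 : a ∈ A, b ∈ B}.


Work in Z/5Z: reduce every sum a + b modulo 5.
Enumerate all 6 pairs:
a = 1: 1+2=3, 1+3=4
a = 2: 2+2=4, 2+3=0
a = 4: 4+2=1, 4+3=2
Distinct residues collected: {0, 1, 2, 3, 4}
|A + B| = 5 (out of 5 total residues).

A + B = {0, 1, 2, 3, 4}


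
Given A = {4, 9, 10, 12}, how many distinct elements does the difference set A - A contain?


A - A = {a - a' : a, a' ∈ A}; |A| = 4.
Bounds: 2|A|-1 ≤ |A - A| ≤ |A|² - |A| + 1, i.e. 7 ≤ |A - A| ≤ 13.
Note: 0 ∈ A - A always (from a - a). The set is symmetric: if d ∈ A - A then -d ∈ A - A.
Enumerate nonzero differences d = a - a' with a > a' (then include -d):
Positive differences: {1, 2, 3, 5, 6, 8}
Full difference set: {0} ∪ (positive diffs) ∪ (negative diffs).
|A - A| = 1 + 2·6 = 13 (matches direct enumeration: 13).

|A - A| = 13


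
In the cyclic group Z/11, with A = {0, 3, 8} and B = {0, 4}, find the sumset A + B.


Work in Z/11Z: reduce every sum a + b modulo 11.
Enumerate all 6 pairs:
a = 0: 0+0=0, 0+4=4
a = 3: 3+0=3, 3+4=7
a = 8: 8+0=8, 8+4=1
Distinct residues collected: {0, 1, 3, 4, 7, 8}
|A + B| = 6 (out of 11 total residues).

A + B = {0, 1, 3, 4, 7, 8}


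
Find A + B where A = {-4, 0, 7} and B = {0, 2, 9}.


A + B = {a + b : a ∈ A, b ∈ B}.
Enumerate all |A|·|B| = 3·3 = 9 pairs (a, b) and collect distinct sums.
a = -4: -4+0=-4, -4+2=-2, -4+9=5
a = 0: 0+0=0, 0+2=2, 0+9=9
a = 7: 7+0=7, 7+2=9, 7+9=16
Collecting distinct sums: A + B = {-4, -2, 0, 2, 5, 7, 9, 16}
|A + B| = 8

A + B = {-4, -2, 0, 2, 5, 7, 9, 16}


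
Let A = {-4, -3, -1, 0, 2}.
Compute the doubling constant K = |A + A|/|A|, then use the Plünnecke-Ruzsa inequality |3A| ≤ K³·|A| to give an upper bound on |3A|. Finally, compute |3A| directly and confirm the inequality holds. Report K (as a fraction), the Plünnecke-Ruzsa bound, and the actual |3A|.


|A| = 5.
Step 1: Compute A + A by enumerating all 25 pairs.
A + A = {-8, -7, -6, -5, -4, -3, -2, -1, 0, 1, 2, 4}, so |A + A| = 12.
Step 2: Doubling constant K = |A + A|/|A| = 12/5 = 12/5 ≈ 2.4000.
Step 3: Plünnecke-Ruzsa gives |3A| ≤ K³·|A| = (2.4000)³ · 5 ≈ 69.1200.
Step 4: Compute 3A = A + A + A directly by enumerating all triples (a,b,c) ∈ A³; |3A| = 18.
Step 5: Check 18 ≤ 69.1200? Yes ✓.

K = 12/5, Plünnecke-Ruzsa bound K³|A| ≈ 69.1200, |3A| = 18, inequality holds.


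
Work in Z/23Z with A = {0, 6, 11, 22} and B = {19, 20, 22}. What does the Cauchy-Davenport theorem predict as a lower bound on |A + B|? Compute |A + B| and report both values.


Cauchy-Davenport: |A + B| ≥ min(p, |A| + |B| - 1) for A, B nonempty in Z/pZ.
|A| = 4, |B| = 3, p = 23.
CD lower bound = min(23, 4 + 3 - 1) = min(23, 6) = 6.
Compute A + B mod 23 directly:
a = 0: 0+19=19, 0+20=20, 0+22=22
a = 6: 6+19=2, 6+20=3, 6+22=5
a = 11: 11+19=7, 11+20=8, 11+22=10
a = 22: 22+19=18, 22+20=19, 22+22=21
A + B = {2, 3, 5, 7, 8, 10, 18, 19, 20, 21, 22}, so |A + B| = 11.
Verify: 11 ≥ 6? Yes ✓.

CD lower bound = 6, actual |A + B| = 11.


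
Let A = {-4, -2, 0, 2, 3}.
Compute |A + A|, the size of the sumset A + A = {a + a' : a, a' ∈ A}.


A + A = {a + a' : a, a' ∈ A}; |A| = 5.
General bounds: 2|A| - 1 ≤ |A + A| ≤ |A|(|A|+1)/2, i.e. 9 ≤ |A + A| ≤ 15.
Lower bound 2|A|-1 is attained iff A is an arithmetic progression.
Enumerate sums a + a' for a ≤ a' (symmetric, so this suffices):
a = -4: -4+-4=-8, -4+-2=-6, -4+0=-4, -4+2=-2, -4+3=-1
a = -2: -2+-2=-4, -2+0=-2, -2+2=0, -2+3=1
a = 0: 0+0=0, 0+2=2, 0+3=3
a = 2: 2+2=4, 2+3=5
a = 3: 3+3=6
Distinct sums: {-8, -6, -4, -2, -1, 0, 1, 2, 3, 4, 5, 6}
|A + A| = 12

|A + A| = 12


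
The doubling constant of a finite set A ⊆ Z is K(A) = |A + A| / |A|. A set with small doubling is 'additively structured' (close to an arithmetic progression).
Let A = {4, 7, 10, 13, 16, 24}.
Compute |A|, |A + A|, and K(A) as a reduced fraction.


|A| = 6.
Compute A + A by enumerating all 36 pairs.
A + A = {8, 11, 14, 17, 20, 23, 26, 28, 29, 31, 32, 34, 37, 40, 48}, so |A + A| = 15.
K = |A + A| / |A| = 15/6 = 5/2 ≈ 2.5000.
Reference: AP of size 6 gives K = 11/6 ≈ 1.8333; a fully generic set of size 6 gives K ≈ 3.5000.

|A| = 6, |A + A| = 15, K = 15/6 = 5/2.


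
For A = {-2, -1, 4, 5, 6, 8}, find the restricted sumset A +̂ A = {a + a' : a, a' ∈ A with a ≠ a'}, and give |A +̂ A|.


Restricted sumset: A +̂ A = {a + a' : a ∈ A, a' ∈ A, a ≠ a'}.
Equivalently, take A + A and drop any sum 2a that is achievable ONLY as a + a for a ∈ A (i.e. sums representable only with equal summands).
Enumerate pairs (a, a') with a < a' (symmetric, so each unordered pair gives one sum; this covers all a ≠ a'):
  -2 + -1 = -3
  -2 + 4 = 2
  -2 + 5 = 3
  -2 + 6 = 4
  -2 + 8 = 6
  -1 + 4 = 3
  -1 + 5 = 4
  -1 + 6 = 5
  -1 + 8 = 7
  4 + 5 = 9
  4 + 6 = 10
  4 + 8 = 12
  5 + 6 = 11
  5 + 8 = 13
  6 + 8 = 14
Collected distinct sums: {-3, 2, 3, 4, 5, 6, 7, 9, 10, 11, 12, 13, 14}
|A +̂ A| = 13
(Reference bound: |A +̂ A| ≥ 2|A| - 3 for |A| ≥ 2, with |A| = 6 giving ≥ 9.)

|A +̂ A| = 13


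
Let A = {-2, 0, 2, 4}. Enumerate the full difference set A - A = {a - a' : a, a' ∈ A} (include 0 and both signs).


A - A = {a - a' : a, a' ∈ A}.
Compute a - a' for each ordered pair (a, a'):
a = -2: -2--2=0, -2-0=-2, -2-2=-4, -2-4=-6
a = 0: 0--2=2, 0-0=0, 0-2=-2, 0-4=-4
a = 2: 2--2=4, 2-0=2, 2-2=0, 2-4=-2
a = 4: 4--2=6, 4-0=4, 4-2=2, 4-4=0
Collecting distinct values (and noting 0 appears from a-a):
A - A = {-6, -4, -2, 0, 2, 4, 6}
|A - A| = 7

A - A = {-6, -4, -2, 0, 2, 4, 6}


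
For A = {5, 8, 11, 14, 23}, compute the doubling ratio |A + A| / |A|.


|A| = 5.
Compute A + A by enumerating all 25 pairs.
A + A = {10, 13, 16, 19, 22, 25, 28, 31, 34, 37, 46}, so |A + A| = 11.
K = |A + A| / |A| = 11/5 (already in lowest terms) ≈ 2.2000.
Reference: AP of size 5 gives K = 9/5 ≈ 1.8000; a fully generic set of size 5 gives K ≈ 3.0000.

|A| = 5, |A + A| = 11, K = 11/5.


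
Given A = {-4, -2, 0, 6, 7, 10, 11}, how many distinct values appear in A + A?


A + A = {a + a' : a, a' ∈ A}; |A| = 7.
General bounds: 2|A| - 1 ≤ |A + A| ≤ |A|(|A|+1)/2, i.e. 13 ≤ |A + A| ≤ 28.
Lower bound 2|A|-1 is attained iff A is an arithmetic progression.
Enumerate sums a + a' for a ≤ a' (symmetric, so this suffices):
a = -4: -4+-4=-8, -4+-2=-6, -4+0=-4, -4+6=2, -4+7=3, -4+10=6, -4+11=7
a = -2: -2+-2=-4, -2+0=-2, -2+6=4, -2+7=5, -2+10=8, -2+11=9
a = 0: 0+0=0, 0+6=6, 0+7=7, 0+10=10, 0+11=11
a = 6: 6+6=12, 6+7=13, 6+10=16, 6+11=17
a = 7: 7+7=14, 7+10=17, 7+11=18
a = 10: 10+10=20, 10+11=21
a = 11: 11+11=22
Distinct sums: {-8, -6, -4, -2, 0, 2, 3, 4, 5, 6, 7, 8, 9, 10, 11, 12, 13, 14, 16, 17, 18, 20, 21, 22}
|A + A| = 24

|A + A| = 24


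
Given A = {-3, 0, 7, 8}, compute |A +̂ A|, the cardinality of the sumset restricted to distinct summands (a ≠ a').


Restricted sumset: A +̂ A = {a + a' : a ∈ A, a' ∈ A, a ≠ a'}.
Equivalently, take A + A and drop any sum 2a that is achievable ONLY as a + a for a ∈ A (i.e. sums representable only with equal summands).
Enumerate pairs (a, a') with a < a' (symmetric, so each unordered pair gives one sum; this covers all a ≠ a'):
  -3 + 0 = -3
  -3 + 7 = 4
  -3 + 8 = 5
  0 + 7 = 7
  0 + 8 = 8
  7 + 8 = 15
Collected distinct sums: {-3, 4, 5, 7, 8, 15}
|A +̂ A| = 6
(Reference bound: |A +̂ A| ≥ 2|A| - 3 for |A| ≥ 2, with |A| = 4 giving ≥ 5.)

|A +̂ A| = 6


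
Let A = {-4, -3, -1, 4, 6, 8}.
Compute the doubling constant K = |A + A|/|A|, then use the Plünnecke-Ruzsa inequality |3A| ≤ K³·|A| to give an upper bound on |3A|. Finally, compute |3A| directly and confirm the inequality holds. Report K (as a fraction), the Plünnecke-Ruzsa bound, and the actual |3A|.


|A| = 6.
Step 1: Compute A + A by enumerating all 36 pairs.
A + A = {-8, -7, -6, -5, -4, -2, 0, 1, 2, 3, 4, 5, 7, 8, 10, 12, 14, 16}, so |A + A| = 18.
Step 2: Doubling constant K = |A + A|/|A| = 18/6 = 18/6 ≈ 3.0000.
Step 3: Plünnecke-Ruzsa gives |3A| ≤ K³·|A| = (3.0000)³ · 6 ≈ 162.0000.
Step 4: Compute 3A = A + A + A directly by enumerating all triples (a,b,c) ∈ A³; |3A| = 33.
Step 5: Check 33 ≤ 162.0000? Yes ✓.

K = 18/6, Plünnecke-Ruzsa bound K³|A| ≈ 162.0000, |3A| = 33, inequality holds.


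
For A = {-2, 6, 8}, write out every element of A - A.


A - A = {a - a' : a, a' ∈ A}.
Compute a - a' for each ordered pair (a, a'):
a = -2: -2--2=0, -2-6=-8, -2-8=-10
a = 6: 6--2=8, 6-6=0, 6-8=-2
a = 8: 8--2=10, 8-6=2, 8-8=0
Collecting distinct values (and noting 0 appears from a-a):
A - A = {-10, -8, -2, 0, 2, 8, 10}
|A - A| = 7

A - A = {-10, -8, -2, 0, 2, 8, 10}


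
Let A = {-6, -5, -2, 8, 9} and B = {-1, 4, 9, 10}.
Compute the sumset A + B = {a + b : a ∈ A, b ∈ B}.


A + B = {a + b : a ∈ A, b ∈ B}.
Enumerate all |A|·|B| = 5·4 = 20 pairs (a, b) and collect distinct sums.
a = -6: -6+-1=-7, -6+4=-2, -6+9=3, -6+10=4
a = -5: -5+-1=-6, -5+4=-1, -5+9=4, -5+10=5
a = -2: -2+-1=-3, -2+4=2, -2+9=7, -2+10=8
a = 8: 8+-1=7, 8+4=12, 8+9=17, 8+10=18
a = 9: 9+-1=8, 9+4=13, 9+9=18, 9+10=19
Collecting distinct sums: A + B = {-7, -6, -3, -2, -1, 2, 3, 4, 5, 7, 8, 12, 13, 17, 18, 19}
|A + B| = 16

A + B = {-7, -6, -3, -2, -1, 2, 3, 4, 5, 7, 8, 12, 13, 17, 18, 19}


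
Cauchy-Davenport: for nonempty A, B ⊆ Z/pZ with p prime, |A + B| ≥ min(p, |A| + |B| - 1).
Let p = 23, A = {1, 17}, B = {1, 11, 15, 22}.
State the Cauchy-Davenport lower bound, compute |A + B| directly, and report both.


Cauchy-Davenport: |A + B| ≥ min(p, |A| + |B| - 1) for A, B nonempty in Z/pZ.
|A| = 2, |B| = 4, p = 23.
CD lower bound = min(23, 2 + 4 - 1) = min(23, 5) = 5.
Compute A + B mod 23 directly:
a = 1: 1+1=2, 1+11=12, 1+15=16, 1+22=0
a = 17: 17+1=18, 17+11=5, 17+15=9, 17+22=16
A + B = {0, 2, 5, 9, 12, 16, 18}, so |A + B| = 7.
Verify: 7 ≥ 5? Yes ✓.

CD lower bound = 5, actual |A + B| = 7.


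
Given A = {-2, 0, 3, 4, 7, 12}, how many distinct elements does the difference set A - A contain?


A - A = {a - a' : a, a' ∈ A}; |A| = 6.
Bounds: 2|A|-1 ≤ |A - A| ≤ |A|² - |A| + 1, i.e. 11 ≤ |A - A| ≤ 31.
Note: 0 ∈ A - A always (from a - a). The set is symmetric: if d ∈ A - A then -d ∈ A - A.
Enumerate nonzero differences d = a - a' with a > a' (then include -d):
Positive differences: {1, 2, 3, 4, 5, 6, 7, 8, 9, 12, 14}
Full difference set: {0} ∪ (positive diffs) ∪ (negative diffs).
|A - A| = 1 + 2·11 = 23 (matches direct enumeration: 23).

|A - A| = 23


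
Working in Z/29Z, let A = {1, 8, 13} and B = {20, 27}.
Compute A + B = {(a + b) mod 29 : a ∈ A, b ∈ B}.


Work in Z/29Z: reduce every sum a + b modulo 29.
Enumerate all 6 pairs:
a = 1: 1+20=21, 1+27=28
a = 8: 8+20=28, 8+27=6
a = 13: 13+20=4, 13+27=11
Distinct residues collected: {4, 6, 11, 21, 28}
|A + B| = 5 (out of 29 total residues).

A + B = {4, 6, 11, 21, 28}


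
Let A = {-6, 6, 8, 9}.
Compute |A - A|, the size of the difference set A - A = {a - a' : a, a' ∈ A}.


A - A = {a - a' : a, a' ∈ A}; |A| = 4.
Bounds: 2|A|-1 ≤ |A - A| ≤ |A|² - |A| + 1, i.e. 7 ≤ |A - A| ≤ 13.
Note: 0 ∈ A - A always (from a - a). The set is symmetric: if d ∈ A - A then -d ∈ A - A.
Enumerate nonzero differences d = a - a' with a > a' (then include -d):
Positive differences: {1, 2, 3, 12, 14, 15}
Full difference set: {0} ∪ (positive diffs) ∪ (negative diffs).
|A - A| = 1 + 2·6 = 13 (matches direct enumeration: 13).

|A - A| = 13


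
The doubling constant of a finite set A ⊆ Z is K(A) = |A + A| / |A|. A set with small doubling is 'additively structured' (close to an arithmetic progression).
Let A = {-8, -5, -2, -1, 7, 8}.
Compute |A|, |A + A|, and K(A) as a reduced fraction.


|A| = 6.
Compute A + A by enumerating all 36 pairs.
A + A = {-16, -13, -10, -9, -7, -6, -4, -3, -2, -1, 0, 2, 3, 5, 6, 7, 14, 15, 16}, so |A + A| = 19.
K = |A + A| / |A| = 19/6 (already in lowest terms) ≈ 3.1667.
Reference: AP of size 6 gives K = 11/6 ≈ 1.8333; a fully generic set of size 6 gives K ≈ 3.5000.

|A| = 6, |A + A| = 19, K = 19/6.


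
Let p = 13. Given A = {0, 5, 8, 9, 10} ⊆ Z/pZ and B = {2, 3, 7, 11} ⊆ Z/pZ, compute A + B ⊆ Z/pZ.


Work in Z/13Z: reduce every sum a + b modulo 13.
Enumerate all 20 pairs:
a = 0: 0+2=2, 0+3=3, 0+7=7, 0+11=11
a = 5: 5+2=7, 5+3=8, 5+7=12, 5+11=3
a = 8: 8+2=10, 8+3=11, 8+7=2, 8+11=6
a = 9: 9+2=11, 9+3=12, 9+7=3, 9+11=7
a = 10: 10+2=12, 10+3=0, 10+7=4, 10+11=8
Distinct residues collected: {0, 2, 3, 4, 6, 7, 8, 10, 11, 12}
|A + B| = 10 (out of 13 total residues).

A + B = {0, 2, 3, 4, 6, 7, 8, 10, 11, 12}


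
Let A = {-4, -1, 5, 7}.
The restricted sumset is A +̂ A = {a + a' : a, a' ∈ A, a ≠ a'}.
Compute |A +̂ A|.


Restricted sumset: A +̂ A = {a + a' : a ∈ A, a' ∈ A, a ≠ a'}.
Equivalently, take A + A and drop any sum 2a that is achievable ONLY as a + a for a ∈ A (i.e. sums representable only with equal summands).
Enumerate pairs (a, a') with a < a' (symmetric, so each unordered pair gives one sum; this covers all a ≠ a'):
  -4 + -1 = -5
  -4 + 5 = 1
  -4 + 7 = 3
  -1 + 5 = 4
  -1 + 7 = 6
  5 + 7 = 12
Collected distinct sums: {-5, 1, 3, 4, 6, 12}
|A +̂ A| = 6
(Reference bound: |A +̂ A| ≥ 2|A| - 3 for |A| ≥ 2, with |A| = 4 giving ≥ 5.)

|A +̂ A| = 6


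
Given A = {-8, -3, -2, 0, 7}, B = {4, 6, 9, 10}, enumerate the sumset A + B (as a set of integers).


A + B = {a + b : a ∈ A, b ∈ B}.
Enumerate all |A|·|B| = 5·4 = 20 pairs (a, b) and collect distinct sums.
a = -8: -8+4=-4, -8+6=-2, -8+9=1, -8+10=2
a = -3: -3+4=1, -3+6=3, -3+9=6, -3+10=7
a = -2: -2+4=2, -2+6=4, -2+9=7, -2+10=8
a = 0: 0+4=4, 0+6=6, 0+9=9, 0+10=10
a = 7: 7+4=11, 7+6=13, 7+9=16, 7+10=17
Collecting distinct sums: A + B = {-4, -2, 1, 2, 3, 4, 6, 7, 8, 9, 10, 11, 13, 16, 17}
|A + B| = 15

A + B = {-4, -2, 1, 2, 3, 4, 6, 7, 8, 9, 10, 11, 13, 16, 17}


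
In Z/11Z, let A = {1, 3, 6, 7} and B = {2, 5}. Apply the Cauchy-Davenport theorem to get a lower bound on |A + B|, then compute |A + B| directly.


Cauchy-Davenport: |A + B| ≥ min(p, |A| + |B| - 1) for A, B nonempty in Z/pZ.
|A| = 4, |B| = 2, p = 11.
CD lower bound = min(11, 4 + 2 - 1) = min(11, 5) = 5.
Compute A + B mod 11 directly:
a = 1: 1+2=3, 1+5=6
a = 3: 3+2=5, 3+5=8
a = 6: 6+2=8, 6+5=0
a = 7: 7+2=9, 7+5=1
A + B = {0, 1, 3, 5, 6, 8, 9}, so |A + B| = 7.
Verify: 7 ≥ 5? Yes ✓.

CD lower bound = 5, actual |A + B| = 7.


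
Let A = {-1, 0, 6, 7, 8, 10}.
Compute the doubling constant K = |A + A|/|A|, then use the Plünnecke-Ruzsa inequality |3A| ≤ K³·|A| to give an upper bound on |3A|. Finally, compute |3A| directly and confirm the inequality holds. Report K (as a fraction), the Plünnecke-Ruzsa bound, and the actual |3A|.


|A| = 6.
Step 1: Compute A + A by enumerating all 36 pairs.
A + A = {-2, -1, 0, 5, 6, 7, 8, 9, 10, 12, 13, 14, 15, 16, 17, 18, 20}, so |A + A| = 17.
Step 2: Doubling constant K = |A + A|/|A| = 17/6 = 17/6 ≈ 2.8333.
Step 3: Plünnecke-Ruzsa gives |3A| ≤ K³·|A| = (2.8333)³ · 6 ≈ 136.4722.
Step 4: Compute 3A = A + A + A directly by enumerating all triples (a,b,c) ∈ A³; |3A| = 30.
Step 5: Check 30 ≤ 136.4722? Yes ✓.

K = 17/6, Plünnecke-Ruzsa bound K³|A| ≈ 136.4722, |3A| = 30, inequality holds.


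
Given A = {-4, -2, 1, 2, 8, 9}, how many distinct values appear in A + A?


A + A = {a + a' : a, a' ∈ A}; |A| = 6.
General bounds: 2|A| - 1 ≤ |A + A| ≤ |A|(|A|+1)/2, i.e. 11 ≤ |A + A| ≤ 21.
Lower bound 2|A|-1 is attained iff A is an arithmetic progression.
Enumerate sums a + a' for a ≤ a' (symmetric, so this suffices):
a = -4: -4+-4=-8, -4+-2=-6, -4+1=-3, -4+2=-2, -4+8=4, -4+9=5
a = -2: -2+-2=-4, -2+1=-1, -2+2=0, -2+8=6, -2+9=7
a = 1: 1+1=2, 1+2=3, 1+8=9, 1+9=10
a = 2: 2+2=4, 2+8=10, 2+9=11
a = 8: 8+8=16, 8+9=17
a = 9: 9+9=18
Distinct sums: {-8, -6, -4, -3, -2, -1, 0, 2, 3, 4, 5, 6, 7, 9, 10, 11, 16, 17, 18}
|A + A| = 19

|A + A| = 19


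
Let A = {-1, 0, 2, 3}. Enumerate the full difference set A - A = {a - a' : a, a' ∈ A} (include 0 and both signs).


A - A = {a - a' : a, a' ∈ A}.
Compute a - a' for each ordered pair (a, a'):
a = -1: -1--1=0, -1-0=-1, -1-2=-3, -1-3=-4
a = 0: 0--1=1, 0-0=0, 0-2=-2, 0-3=-3
a = 2: 2--1=3, 2-0=2, 2-2=0, 2-3=-1
a = 3: 3--1=4, 3-0=3, 3-2=1, 3-3=0
Collecting distinct values (and noting 0 appears from a-a):
A - A = {-4, -3, -2, -1, 0, 1, 2, 3, 4}
|A - A| = 9

A - A = {-4, -3, -2, -1, 0, 1, 2, 3, 4}


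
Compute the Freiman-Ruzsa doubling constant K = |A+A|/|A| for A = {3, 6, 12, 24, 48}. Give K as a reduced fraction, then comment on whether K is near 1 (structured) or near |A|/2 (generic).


|A| = 5.
Compute A + A by enumerating all 25 pairs.
A + A = {6, 9, 12, 15, 18, 24, 27, 30, 36, 48, 51, 54, 60, 72, 96}, so |A + A| = 15.
K = |A + A| / |A| = 15/5 = 3/1 ≈ 3.0000.
Reference: AP of size 5 gives K = 9/5 ≈ 1.8000; a fully generic set of size 5 gives K ≈ 3.0000.

|A| = 5, |A + A| = 15, K = 15/5 = 3/1.


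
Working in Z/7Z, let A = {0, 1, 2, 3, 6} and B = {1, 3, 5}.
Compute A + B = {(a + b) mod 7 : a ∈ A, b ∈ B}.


Work in Z/7Z: reduce every sum a + b modulo 7.
Enumerate all 15 pairs:
a = 0: 0+1=1, 0+3=3, 0+5=5
a = 1: 1+1=2, 1+3=4, 1+5=6
a = 2: 2+1=3, 2+3=5, 2+5=0
a = 3: 3+1=4, 3+3=6, 3+5=1
a = 6: 6+1=0, 6+3=2, 6+5=4
Distinct residues collected: {0, 1, 2, 3, 4, 5, 6}
|A + B| = 7 (out of 7 total residues).

A + B = {0, 1, 2, 3, 4, 5, 6}


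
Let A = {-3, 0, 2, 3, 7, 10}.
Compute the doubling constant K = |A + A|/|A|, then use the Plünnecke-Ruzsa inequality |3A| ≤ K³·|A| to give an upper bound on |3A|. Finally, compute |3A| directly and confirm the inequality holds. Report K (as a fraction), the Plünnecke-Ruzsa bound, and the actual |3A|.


|A| = 6.
Step 1: Compute A + A by enumerating all 36 pairs.
A + A = {-6, -3, -1, 0, 2, 3, 4, 5, 6, 7, 9, 10, 12, 13, 14, 17, 20}, so |A + A| = 17.
Step 2: Doubling constant K = |A + A|/|A| = 17/6 = 17/6 ≈ 2.8333.
Step 3: Plünnecke-Ruzsa gives |3A| ≤ K³·|A| = (2.8333)³ · 6 ≈ 136.4722.
Step 4: Compute 3A = A + A + A directly by enumerating all triples (a,b,c) ∈ A³; |3A| = 31.
Step 5: Check 31 ≤ 136.4722? Yes ✓.

K = 17/6, Plünnecke-Ruzsa bound K³|A| ≈ 136.4722, |3A| = 31, inequality holds.


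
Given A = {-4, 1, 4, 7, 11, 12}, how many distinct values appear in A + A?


A + A = {a + a' : a, a' ∈ A}; |A| = 6.
General bounds: 2|A| - 1 ≤ |A + A| ≤ |A|(|A|+1)/2, i.e. 11 ≤ |A + A| ≤ 21.
Lower bound 2|A|-1 is attained iff A is an arithmetic progression.
Enumerate sums a + a' for a ≤ a' (symmetric, so this suffices):
a = -4: -4+-4=-8, -4+1=-3, -4+4=0, -4+7=3, -4+11=7, -4+12=8
a = 1: 1+1=2, 1+4=5, 1+7=8, 1+11=12, 1+12=13
a = 4: 4+4=8, 4+7=11, 4+11=15, 4+12=16
a = 7: 7+7=14, 7+11=18, 7+12=19
a = 11: 11+11=22, 11+12=23
a = 12: 12+12=24
Distinct sums: {-8, -3, 0, 2, 3, 5, 7, 8, 11, 12, 13, 14, 15, 16, 18, 19, 22, 23, 24}
|A + A| = 19

|A + A| = 19


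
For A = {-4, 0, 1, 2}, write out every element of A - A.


A - A = {a - a' : a, a' ∈ A}.
Compute a - a' for each ordered pair (a, a'):
a = -4: -4--4=0, -4-0=-4, -4-1=-5, -4-2=-6
a = 0: 0--4=4, 0-0=0, 0-1=-1, 0-2=-2
a = 1: 1--4=5, 1-0=1, 1-1=0, 1-2=-1
a = 2: 2--4=6, 2-0=2, 2-1=1, 2-2=0
Collecting distinct values (and noting 0 appears from a-a):
A - A = {-6, -5, -4, -2, -1, 0, 1, 2, 4, 5, 6}
|A - A| = 11

A - A = {-6, -5, -4, -2, -1, 0, 1, 2, 4, 5, 6}


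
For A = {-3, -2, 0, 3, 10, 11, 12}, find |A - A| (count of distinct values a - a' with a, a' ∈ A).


A - A = {a - a' : a, a' ∈ A}; |A| = 7.
Bounds: 2|A|-1 ≤ |A - A| ≤ |A|² - |A| + 1, i.e. 13 ≤ |A - A| ≤ 43.
Note: 0 ∈ A - A always (from a - a). The set is symmetric: if d ∈ A - A then -d ∈ A - A.
Enumerate nonzero differences d = a - a' with a > a' (then include -d):
Positive differences: {1, 2, 3, 5, 6, 7, 8, 9, 10, 11, 12, 13, 14, 15}
Full difference set: {0} ∪ (positive diffs) ∪ (negative diffs).
|A - A| = 1 + 2·14 = 29 (matches direct enumeration: 29).

|A - A| = 29


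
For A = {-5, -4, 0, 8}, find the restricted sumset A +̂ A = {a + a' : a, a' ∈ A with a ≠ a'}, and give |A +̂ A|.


Restricted sumset: A +̂ A = {a + a' : a ∈ A, a' ∈ A, a ≠ a'}.
Equivalently, take A + A and drop any sum 2a that is achievable ONLY as a + a for a ∈ A (i.e. sums representable only with equal summands).
Enumerate pairs (a, a') with a < a' (symmetric, so each unordered pair gives one sum; this covers all a ≠ a'):
  -5 + -4 = -9
  -5 + 0 = -5
  -5 + 8 = 3
  -4 + 0 = -4
  -4 + 8 = 4
  0 + 8 = 8
Collected distinct sums: {-9, -5, -4, 3, 4, 8}
|A +̂ A| = 6
(Reference bound: |A +̂ A| ≥ 2|A| - 3 for |A| ≥ 2, with |A| = 4 giving ≥ 5.)

|A +̂ A| = 6


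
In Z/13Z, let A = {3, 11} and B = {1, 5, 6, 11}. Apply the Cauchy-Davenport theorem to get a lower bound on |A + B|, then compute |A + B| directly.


Cauchy-Davenport: |A + B| ≥ min(p, |A| + |B| - 1) for A, B nonempty in Z/pZ.
|A| = 2, |B| = 4, p = 13.
CD lower bound = min(13, 2 + 4 - 1) = min(13, 5) = 5.
Compute A + B mod 13 directly:
a = 3: 3+1=4, 3+5=8, 3+6=9, 3+11=1
a = 11: 11+1=12, 11+5=3, 11+6=4, 11+11=9
A + B = {1, 3, 4, 8, 9, 12}, so |A + B| = 6.
Verify: 6 ≥ 5? Yes ✓.

CD lower bound = 5, actual |A + B| = 6.


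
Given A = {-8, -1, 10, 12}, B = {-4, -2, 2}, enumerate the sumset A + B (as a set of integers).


A + B = {a + b : a ∈ A, b ∈ B}.
Enumerate all |A|·|B| = 4·3 = 12 pairs (a, b) and collect distinct sums.
a = -8: -8+-4=-12, -8+-2=-10, -8+2=-6
a = -1: -1+-4=-5, -1+-2=-3, -1+2=1
a = 10: 10+-4=6, 10+-2=8, 10+2=12
a = 12: 12+-4=8, 12+-2=10, 12+2=14
Collecting distinct sums: A + B = {-12, -10, -6, -5, -3, 1, 6, 8, 10, 12, 14}
|A + B| = 11

A + B = {-12, -10, -6, -5, -3, 1, 6, 8, 10, 12, 14}


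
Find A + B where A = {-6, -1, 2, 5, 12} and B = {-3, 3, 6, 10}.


A + B = {a + b : a ∈ A, b ∈ B}.
Enumerate all |A|·|B| = 5·4 = 20 pairs (a, b) and collect distinct sums.
a = -6: -6+-3=-9, -6+3=-3, -6+6=0, -6+10=4
a = -1: -1+-3=-4, -1+3=2, -1+6=5, -1+10=9
a = 2: 2+-3=-1, 2+3=5, 2+6=8, 2+10=12
a = 5: 5+-3=2, 5+3=8, 5+6=11, 5+10=15
a = 12: 12+-3=9, 12+3=15, 12+6=18, 12+10=22
Collecting distinct sums: A + B = {-9, -4, -3, -1, 0, 2, 4, 5, 8, 9, 11, 12, 15, 18, 22}
|A + B| = 15

A + B = {-9, -4, -3, -1, 0, 2, 4, 5, 8, 9, 11, 12, 15, 18, 22}


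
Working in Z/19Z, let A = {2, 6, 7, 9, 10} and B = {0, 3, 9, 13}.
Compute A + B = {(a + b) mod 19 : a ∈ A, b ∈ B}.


Work in Z/19Z: reduce every sum a + b modulo 19.
Enumerate all 20 pairs:
a = 2: 2+0=2, 2+3=5, 2+9=11, 2+13=15
a = 6: 6+0=6, 6+3=9, 6+9=15, 6+13=0
a = 7: 7+0=7, 7+3=10, 7+9=16, 7+13=1
a = 9: 9+0=9, 9+3=12, 9+9=18, 9+13=3
a = 10: 10+0=10, 10+3=13, 10+9=0, 10+13=4
Distinct residues collected: {0, 1, 2, 3, 4, 5, 6, 7, 9, 10, 11, 12, 13, 15, 16, 18}
|A + B| = 16 (out of 19 total residues).

A + B = {0, 1, 2, 3, 4, 5, 6, 7, 9, 10, 11, 12, 13, 15, 16, 18}


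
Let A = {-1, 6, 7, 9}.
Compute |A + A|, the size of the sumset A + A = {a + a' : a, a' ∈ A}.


A + A = {a + a' : a, a' ∈ A}; |A| = 4.
General bounds: 2|A| - 1 ≤ |A + A| ≤ |A|(|A|+1)/2, i.e. 7 ≤ |A + A| ≤ 10.
Lower bound 2|A|-1 is attained iff A is an arithmetic progression.
Enumerate sums a + a' for a ≤ a' (symmetric, so this suffices):
a = -1: -1+-1=-2, -1+6=5, -1+7=6, -1+9=8
a = 6: 6+6=12, 6+7=13, 6+9=15
a = 7: 7+7=14, 7+9=16
a = 9: 9+9=18
Distinct sums: {-2, 5, 6, 8, 12, 13, 14, 15, 16, 18}
|A + A| = 10

|A + A| = 10


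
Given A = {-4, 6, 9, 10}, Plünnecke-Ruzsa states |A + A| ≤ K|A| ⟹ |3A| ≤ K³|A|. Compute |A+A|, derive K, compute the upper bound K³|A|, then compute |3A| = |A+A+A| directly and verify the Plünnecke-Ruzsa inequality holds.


|A| = 4.
Step 1: Compute A + A by enumerating all 16 pairs.
A + A = {-8, 2, 5, 6, 12, 15, 16, 18, 19, 20}, so |A + A| = 10.
Step 2: Doubling constant K = |A + A|/|A| = 10/4 = 10/4 ≈ 2.5000.
Step 3: Plünnecke-Ruzsa gives |3A| ≤ K³·|A| = (2.5000)³ · 4 ≈ 62.5000.
Step 4: Compute 3A = A + A + A directly by enumerating all triples (a,b,c) ∈ A³; |3A| = 20.
Step 5: Check 20 ≤ 62.5000? Yes ✓.

K = 10/4, Plünnecke-Ruzsa bound K³|A| ≈ 62.5000, |3A| = 20, inequality holds.


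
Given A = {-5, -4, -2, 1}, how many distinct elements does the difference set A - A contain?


A - A = {a - a' : a, a' ∈ A}; |A| = 4.
Bounds: 2|A|-1 ≤ |A - A| ≤ |A|² - |A| + 1, i.e. 7 ≤ |A - A| ≤ 13.
Note: 0 ∈ A - A always (from a - a). The set is symmetric: if d ∈ A - A then -d ∈ A - A.
Enumerate nonzero differences d = a - a' with a > a' (then include -d):
Positive differences: {1, 2, 3, 5, 6}
Full difference set: {0} ∪ (positive diffs) ∪ (negative diffs).
|A - A| = 1 + 2·5 = 11 (matches direct enumeration: 11).

|A - A| = 11


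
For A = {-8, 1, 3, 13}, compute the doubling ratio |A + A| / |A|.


|A| = 4.
Compute A + A by enumerating all 16 pairs.
A + A = {-16, -7, -5, 2, 4, 5, 6, 14, 16, 26}, so |A + A| = 10.
K = |A + A| / |A| = 10/4 = 5/2 ≈ 2.5000.
Reference: AP of size 4 gives K = 7/4 ≈ 1.7500; a fully generic set of size 4 gives K ≈ 2.5000.

|A| = 4, |A + A| = 10, K = 10/4 = 5/2.


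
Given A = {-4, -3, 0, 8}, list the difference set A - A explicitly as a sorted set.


A - A = {a - a' : a, a' ∈ A}.
Compute a - a' for each ordered pair (a, a'):
a = -4: -4--4=0, -4--3=-1, -4-0=-4, -4-8=-12
a = -3: -3--4=1, -3--3=0, -3-0=-3, -3-8=-11
a = 0: 0--4=4, 0--3=3, 0-0=0, 0-8=-8
a = 8: 8--4=12, 8--3=11, 8-0=8, 8-8=0
Collecting distinct values (and noting 0 appears from a-a):
A - A = {-12, -11, -8, -4, -3, -1, 0, 1, 3, 4, 8, 11, 12}
|A - A| = 13

A - A = {-12, -11, -8, -4, -3, -1, 0, 1, 3, 4, 8, 11, 12}
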